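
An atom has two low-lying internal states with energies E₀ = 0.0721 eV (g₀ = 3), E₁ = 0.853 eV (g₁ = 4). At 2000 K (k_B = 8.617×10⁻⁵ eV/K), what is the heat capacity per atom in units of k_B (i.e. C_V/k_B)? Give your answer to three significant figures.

0.286

k_BT = 8.617×10⁻⁵ × 2000 K = 0.17234 eV.
Eᵢ/kT = 0.41836, 4.9495.
Z = Σ gᵢe^(−Eᵢ/kT) = 3·e^(−0.41836) + 4·e^(−4.9495) = 1.9744 + 0.028348 = 2.0027.
⟨E⟩ = 0.083155 eV, ⟨E²⟩ = 0.015424 eV².
C_V/k_B = (⟨E²⟩ − ⟨E⟩²)/(kT)² = (0.015424 − 0.0069148)/0.029701 = 0.286.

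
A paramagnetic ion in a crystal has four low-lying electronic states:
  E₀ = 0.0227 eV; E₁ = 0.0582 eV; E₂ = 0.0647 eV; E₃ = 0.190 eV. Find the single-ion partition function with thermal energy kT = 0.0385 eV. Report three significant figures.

Z = 0.969

Eᵢ/kT = 0.58961, 1.5117, 1.6805, 4.9351.
Z = Σ e^(−Eᵢ/kT) = e^(−0.58961) + e^(−1.5117) + e^(−1.6805) + e^(−4.9351) = 0.55454 + 0.22053 + 0.18628 + 0.0071897 = 0.96854.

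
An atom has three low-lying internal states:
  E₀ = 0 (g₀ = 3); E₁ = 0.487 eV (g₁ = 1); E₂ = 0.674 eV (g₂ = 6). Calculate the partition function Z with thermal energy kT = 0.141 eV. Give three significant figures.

Eᵢ/kT = 0, 3.4539, 4.7801.
Z = Σ gᵢe^(−Eᵢ/kT) = 3·e^(−0) + 1·e^(−3.4539) + 6·e^(−4.7801) = 3.0000 + 0.031622 + 0.050371 = 3.0820.

Z = 3.08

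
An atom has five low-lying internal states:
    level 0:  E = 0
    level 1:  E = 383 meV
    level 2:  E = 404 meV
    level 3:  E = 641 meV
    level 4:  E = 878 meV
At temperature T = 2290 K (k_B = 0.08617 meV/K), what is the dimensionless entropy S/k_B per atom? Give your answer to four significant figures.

k_BT = 0.08617 × 2290 K = 197.329 meV.
Eᵢ/kT = 0, 1.94092, 2.04734, 3.24838, 4.44942.
Z = Σ e^(−Eᵢ/kT) = e^(−0) + e^(−1.94092) + e^(−2.04734) + e^(−3.24838) + e^(−4.44942) = 1.00000 + 0.143572 + 0.129078 + 0.0388371 + 0.0116853 = 1.32317.
⟨E⟩ = Σ EᵢPᵢ = 107.537 meV.
S/k_B = ln Z + ⟨E⟩/kT = ln(1.32317) + 107.537/197.329 = 0.280030 + 0.544963 = 0.8250.

0.8250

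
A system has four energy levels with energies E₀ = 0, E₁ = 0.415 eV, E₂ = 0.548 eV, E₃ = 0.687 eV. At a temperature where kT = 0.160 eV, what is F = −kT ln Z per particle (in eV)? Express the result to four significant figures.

-0.01827 eV

Eᵢ/kT = 0, 2.59375, 3.42500, 4.29375.
Z = Σ e^(−Eᵢ/kT) = e^(−0) + e^(−2.59375) + e^(−3.42500) + e^(−4.29375) = 1.00000 + 0.0747392 + 0.0325493 + 0.0136536 = 1.12094.
F = −kT ln Z = −0.160 × ln(1.12094) = −0.160 × 0.114168 = -0.01827 eV.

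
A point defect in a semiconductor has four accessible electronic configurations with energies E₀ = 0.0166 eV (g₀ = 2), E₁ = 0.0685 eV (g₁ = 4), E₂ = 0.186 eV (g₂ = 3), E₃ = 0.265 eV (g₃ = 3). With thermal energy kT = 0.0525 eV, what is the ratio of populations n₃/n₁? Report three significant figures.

0.0178

n₃/n₁ = (g₃/g₁) exp[−(E₃−E₁)/kT] = (3/4) × exp(−(0.1965 eV)/(0.0525 eV)) = (3/4) × exp(-3.7429) = 0.0178.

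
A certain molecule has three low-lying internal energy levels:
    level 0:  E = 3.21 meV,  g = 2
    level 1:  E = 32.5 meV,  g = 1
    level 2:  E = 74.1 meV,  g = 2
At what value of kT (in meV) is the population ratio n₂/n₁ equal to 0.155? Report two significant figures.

16 meV

n₂/n₁ = (g₂/g₁) exp[−(E₂−E₁)/kT] = 0.155.
⇒ (E₂−E₁)/kT = ln((2/1)/0.155) = ln(12.90) = 2.557.
kT = 41.6 meV / 2.557 = 16 meV.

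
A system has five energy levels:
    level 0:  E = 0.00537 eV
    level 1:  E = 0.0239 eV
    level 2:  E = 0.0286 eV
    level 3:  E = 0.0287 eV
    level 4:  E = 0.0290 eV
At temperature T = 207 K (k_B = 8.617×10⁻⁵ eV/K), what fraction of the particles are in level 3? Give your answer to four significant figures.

k_BT = 8.617×10⁻⁵ × 207 K = 0.0178372 eV.
Eᵢ/kT = 0.301056, 1.33990, 1.60339, 1.60900, 1.62582.
Z = Σ e^(−Eᵢ/kT) = e^(−0.301056) + e^(−1.33990) + e^(−1.60339) + e^(−1.60900) + e^(−1.62582) = 0.740036 + 0.261872 + 0.201213 + 0.200088 + 0.196750 = 1.59996.
P₃ = e^(−E₃/kT) / Z = 0.200088/1.59996 = 0.1251.

0.1251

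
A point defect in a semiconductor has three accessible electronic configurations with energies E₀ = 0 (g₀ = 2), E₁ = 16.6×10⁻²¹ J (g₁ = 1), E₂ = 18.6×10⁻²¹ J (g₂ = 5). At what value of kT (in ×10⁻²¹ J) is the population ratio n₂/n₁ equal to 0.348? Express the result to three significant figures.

0.750 ×10⁻²¹ J

n₂/n₁ = (g₂/g₁) exp[−(E₂−E₁)/kT] = 0.348.
⇒ (E₂−E₁)/kT = ln((5/1)/0.348) = ln(14.368) = 2.6650.
kT = 2.0 ×10⁻²¹ J / 2.6650 = 0.750 ×10⁻²¹ J.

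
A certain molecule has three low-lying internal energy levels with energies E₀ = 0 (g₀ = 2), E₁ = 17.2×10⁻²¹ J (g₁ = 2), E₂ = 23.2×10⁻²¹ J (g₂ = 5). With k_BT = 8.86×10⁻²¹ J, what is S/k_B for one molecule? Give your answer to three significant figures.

Eᵢ/kT = 0, 1.9413, 2.6185.
Z = Σ gᵢe^(−Eᵢ/kT) = 2·e^(−0) + 2·e^(−1.9413) + 5·e^(−2.6185) = 2.0000 + 0.28703 + 0.36456 = 2.6516.
⟨E⟩ = Σ EᵢPᵢ = 5.0516 ×10⁻²¹ J.
S/k_B = ln Z + ⟨E⟩/kT = ln(2.6516) + 5.0516/8.86 = 0.97516 + 0.57016 = 1.55.

1.55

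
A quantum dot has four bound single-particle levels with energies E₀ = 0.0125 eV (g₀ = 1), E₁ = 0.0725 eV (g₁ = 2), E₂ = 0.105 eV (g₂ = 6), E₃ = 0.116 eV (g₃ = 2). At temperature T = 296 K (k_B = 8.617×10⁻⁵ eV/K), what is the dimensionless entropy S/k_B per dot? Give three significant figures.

1.17

k_BT = 8.617×10⁻⁵ × 296 K = 0.025506 eV.
Eᵢ/kT = 0.49008, 2.8425, 4.1167, 4.5479.
Z = Σ gᵢe^(−Eᵢ/kT) = 1·e^(−0.49008) + 2·e^(−2.8425) + 6·e^(−4.1167) + 2·e^(−4.5479) = 0.61258 + 0.11656 + 0.097789 + 0.021179 = 0.84811.
⟨E⟩ = Σ EᵢPᵢ = 0.033996 eV.
S/k_B = ln Z + ⟨E⟩/kT = ln(0.84811) + 0.033996/0.025506 = -0.16474 + 1.3329 = 1.17.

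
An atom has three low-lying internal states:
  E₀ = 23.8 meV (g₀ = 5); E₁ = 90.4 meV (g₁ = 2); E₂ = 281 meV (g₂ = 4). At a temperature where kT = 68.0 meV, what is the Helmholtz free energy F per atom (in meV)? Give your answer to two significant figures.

Eᵢ/kT = 0.3500, 1.329, 4.132.
Z = Σ gᵢe^(−Eᵢ/kT) = 5·e^(−0.3500) + 2·e^(−1.329) + 4·e^(−4.132) = 3.523 + 0.5295 + 0.06420 = 4.117.
F = −kT ln Z = −68.0 × ln(4.117) = −68.0 × 1.415 = -96 meV.

-96 meV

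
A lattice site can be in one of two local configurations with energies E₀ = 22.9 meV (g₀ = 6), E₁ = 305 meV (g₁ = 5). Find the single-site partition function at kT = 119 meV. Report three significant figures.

Eᵢ/kT = 0.19244, 2.5630.
Z = Σ gᵢe^(−Eᵢ/kT) = 6·e^(−0.19244) + 5·e^(−2.5630) = 4.9497 + 0.38537 = 5.3351.

Z = 5.34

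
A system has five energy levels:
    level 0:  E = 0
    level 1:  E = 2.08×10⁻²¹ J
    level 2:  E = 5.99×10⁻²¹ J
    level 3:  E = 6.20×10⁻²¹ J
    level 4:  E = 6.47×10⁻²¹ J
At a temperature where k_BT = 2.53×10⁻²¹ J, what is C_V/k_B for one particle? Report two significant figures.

Eᵢ/kT = 0, 0.8221, 2.368, 2.451, 2.557.
Z = Σ e^(−Eᵢ/kT) = e^(−0) + e^(−0.8221) + e^(−2.368) + e^(−2.451) + e^(−2.557) = 1.000 + 0.4395 + 0.09367 + 0.08621 + 0.07754 = 1.697.
⟨E⟩ = 1.480, ⟨E²⟩ = 6.966.
C_V/k_B = (⟨E²⟩ − ⟨E⟩²)/(kT)² = (6.966 − 2.190)/6.401 = 0.75.

0.75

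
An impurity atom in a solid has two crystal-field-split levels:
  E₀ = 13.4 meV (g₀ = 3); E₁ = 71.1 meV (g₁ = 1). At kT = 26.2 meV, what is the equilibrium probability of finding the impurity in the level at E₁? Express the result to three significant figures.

Eᵢ/kT = 0.51145, 2.7137.
Z = Σ gᵢe^(−Eᵢ/kT) = 3·e^(−0.51145) + 1·e^(−2.7137) = 1.7989 + 0.066291 = 1.8652.
P₁ = g₁ e^(−E₁/kT) / Z = 0.066291/1.8652 = 0.0355.

0.0355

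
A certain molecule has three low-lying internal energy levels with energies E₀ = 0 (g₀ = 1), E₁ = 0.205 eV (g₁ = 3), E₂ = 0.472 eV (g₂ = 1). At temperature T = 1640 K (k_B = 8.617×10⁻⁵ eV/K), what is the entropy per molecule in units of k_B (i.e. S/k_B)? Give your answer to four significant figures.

1.208

k_BT = 8.617×10⁻⁵ × 1640 K = 0.141319 eV.
Eᵢ/kT = 0, 1.45062, 3.33996.
Z = Σ gᵢe^(−Eᵢ/kT) = 1·e^(−0) + 3·e^(−1.45062) + 1·e^(−3.33996) = 1.00000 + 0.703275 + 0.0354384 = 1.73871.
⟨E⟩ = Σ EᵢPᵢ = 0.0925389 eV.
S/k_B = ln Z + ⟨E⟩/kT = ln(1.73871) + 0.0925389/0.141319 = 0.553143 + 0.654823 = 1.208.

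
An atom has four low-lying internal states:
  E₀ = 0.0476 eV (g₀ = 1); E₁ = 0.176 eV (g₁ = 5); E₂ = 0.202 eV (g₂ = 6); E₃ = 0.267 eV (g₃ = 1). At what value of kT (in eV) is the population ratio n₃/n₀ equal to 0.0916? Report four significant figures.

0.09179 eV

n₃/n₀ = (g₃/g₀) exp[−(E₃−E₀)/kT] = 0.0916.
⇒ (E₃−E₀)/kT = ln((1/1)/0.0916) = ln(10.9170) = 2.39032.
kT = 0.2194 eV / 2.39032 = 0.09179 eV.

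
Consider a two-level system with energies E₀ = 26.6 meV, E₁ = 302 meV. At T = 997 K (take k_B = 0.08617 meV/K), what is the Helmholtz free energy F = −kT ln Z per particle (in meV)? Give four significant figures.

23.19 meV

k_BT = 0.08617 × 997 K = 85.9115 meV.
Eᵢ/kT = 0.309621, 3.51525.
Z = Σ e^(−Eᵢ/kT) = e^(−0.309621) + e^(−3.51525) = 0.733725 + 0.0297404 = 0.763465.
F = −kT ln Z = −85.9115 × ln(0.763465) = −85.9115 × -0.269888 = 23.19 meV.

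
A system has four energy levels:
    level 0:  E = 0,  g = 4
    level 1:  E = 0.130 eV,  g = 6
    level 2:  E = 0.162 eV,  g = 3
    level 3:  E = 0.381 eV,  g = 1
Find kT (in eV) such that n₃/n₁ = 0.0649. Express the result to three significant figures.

n₃/n₁ = (g₃/g₁) exp[−(E₃−E₁)/kT] = 0.0649.
⇒ (E₃−E₁)/kT = ln((1/6)/0.0649) = ln(2.5681) = 0.94317.
kT = 0.251 eV / 0.94317 = 0.266 eV.

0.266 eV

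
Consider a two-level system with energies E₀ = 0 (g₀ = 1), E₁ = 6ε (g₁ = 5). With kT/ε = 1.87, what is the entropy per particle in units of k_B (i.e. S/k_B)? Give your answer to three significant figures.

0.723

Eᵢ/kT = 0, 3.2086.
Z = Σ gᵢe^(−Eᵢ/kT) = 1·e^(−0) + 5·e^(−3.2086) = 1.0000 + 0.20207 = 1.2021.
⟨E⟩ = Σ EᵢPᵢ = 1.0086 ε.
S/k_B = ln Z + ⟨E⟩/kT = ln(1.2021) + 1.0086/1.87 = 0.18407 + 0.53936 = 0.723.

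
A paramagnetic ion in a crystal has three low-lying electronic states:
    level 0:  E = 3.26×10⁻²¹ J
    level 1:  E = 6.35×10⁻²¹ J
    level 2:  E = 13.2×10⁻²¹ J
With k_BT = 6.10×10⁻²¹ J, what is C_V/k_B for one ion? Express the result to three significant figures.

Eᵢ/kT = 0.53443, 1.0410, 2.1639.
Z = Σ e^(−Eᵢ/kT) = e^(−0.53443) + e^(−1.0410) + e^(−2.1639) = 0.58600 + 0.35310 + 0.11488 = 1.0540.
⟨E⟩ = 5.3785, ⟨E²⟩ = 38.408.
C_V/k_B = (⟨E²⟩ − ⟨E⟩²)/(kT)² = (38.408 − 28.928)/37.210 = 0.255.

0.255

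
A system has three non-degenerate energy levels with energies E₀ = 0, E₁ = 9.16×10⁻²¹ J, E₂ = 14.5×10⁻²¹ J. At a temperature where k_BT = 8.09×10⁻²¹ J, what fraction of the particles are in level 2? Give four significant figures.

0.1119

Eᵢ/kT = 0, 1.13226, 1.79234.
Z = Σ e^(−Eᵢ/kT) = e^(−0) + e^(−1.13226) + e^(−1.79234) = 1.00000 + 0.322304 + 0.166570 = 1.48887.
P₂ = e^(−E₂/kT) / Z = 0.166570/1.48887 = 0.1119.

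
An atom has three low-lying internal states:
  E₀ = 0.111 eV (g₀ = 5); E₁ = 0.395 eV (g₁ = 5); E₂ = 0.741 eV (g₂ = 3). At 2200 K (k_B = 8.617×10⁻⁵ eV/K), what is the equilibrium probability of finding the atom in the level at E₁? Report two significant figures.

k_BT = 8.617×10⁻⁵ × 2200 K = 0.1896 eV.
Eᵢ/kT = 0.5854, 2.083, 3.908.
Z = Σ gᵢe^(−Eᵢ/kT) = 5·e^(−0.5854) + 5·e^(−2.083) + 3·e^(−3.908) = 2.784 + 0.6228 + 0.06024 = 3.467.
P₁ = g₁ e^(−E₁/kT) / Z = 0.6228/3.467 = 0.18.

0.18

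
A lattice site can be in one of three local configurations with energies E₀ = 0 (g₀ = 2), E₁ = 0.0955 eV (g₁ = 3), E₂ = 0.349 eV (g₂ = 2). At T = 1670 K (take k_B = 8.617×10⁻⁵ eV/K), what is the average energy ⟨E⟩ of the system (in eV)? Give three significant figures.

k_BT = 8.617×10⁻⁵ × 1670 K = 0.14390 eV.
Eᵢ/kT = 0, 0.66366, 2.4253.
Z = Σ gᵢe^(−Eᵢ/kT) = 2·e^(−0) + 3·e^(−0.66366) + 2·e^(−2.4253) = 2.0000 + 1.5449 + 0.17690 = 3.7218.
⟨E⟩ = Σ Eᵢ gᵢe^(−Eᵢ/kT) / Z = (0·2.0000 + 0.0955·1.5449 + 0.349·0.17690) / 3.7218 = 0.0562 eV.

0.0562 eV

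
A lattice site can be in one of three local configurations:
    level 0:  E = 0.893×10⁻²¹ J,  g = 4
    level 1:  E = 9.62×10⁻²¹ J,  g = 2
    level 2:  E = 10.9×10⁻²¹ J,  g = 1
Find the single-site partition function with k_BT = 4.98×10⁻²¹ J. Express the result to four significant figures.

Eᵢ/kT = 0.179317, 1.93173, 2.18876.
Z = Σ gᵢe^(−Eᵢ/kT) = 4·e^(−0.179317) + 2·e^(−1.93173) + 1·e^(−2.18876) = 3.34336 + 0.289795 + 0.112056 = 3.74521.

Z = 3.745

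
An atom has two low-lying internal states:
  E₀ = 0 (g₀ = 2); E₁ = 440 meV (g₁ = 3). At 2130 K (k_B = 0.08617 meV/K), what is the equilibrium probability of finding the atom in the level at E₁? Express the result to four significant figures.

0.1201

k_BT = 0.08617 × 2130 K = 183.542 meV.
Eᵢ/kT = 0, 2.39727.
Z = Σ gᵢe^(−Eᵢ/kT) = 2·e^(−0) + 3·e^(−2.39727) = 2.00000 + 0.272898 = 2.27290.
P₁ = g₁ e^(−E₁/kT) / Z = 0.272898/2.27290 = 0.1201.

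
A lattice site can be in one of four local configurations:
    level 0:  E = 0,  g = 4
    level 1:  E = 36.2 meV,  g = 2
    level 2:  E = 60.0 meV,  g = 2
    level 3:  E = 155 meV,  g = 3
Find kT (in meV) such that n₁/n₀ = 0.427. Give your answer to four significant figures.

n₁/n₀ = (g₁/g₀) exp[−(E₁−E₀)/kT] = 0.427.
⇒ (E₁−E₀)/kT = ln((2/4)/0.427) = ln(1.17096) = 0.157824.
kT = 36.2 meV / 0.157824 = 229.4 meV.

229.4 meV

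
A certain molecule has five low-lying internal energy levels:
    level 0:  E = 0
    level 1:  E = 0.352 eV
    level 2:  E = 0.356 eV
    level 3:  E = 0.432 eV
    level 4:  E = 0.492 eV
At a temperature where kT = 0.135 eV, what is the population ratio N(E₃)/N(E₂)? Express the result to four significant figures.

0.5695

n₃/n₂ = exp[−(E₃−E₂)/kT] = exp(−(0.076 eV)/(0.135 eV)) = exp(-0.562963) = 0.5695.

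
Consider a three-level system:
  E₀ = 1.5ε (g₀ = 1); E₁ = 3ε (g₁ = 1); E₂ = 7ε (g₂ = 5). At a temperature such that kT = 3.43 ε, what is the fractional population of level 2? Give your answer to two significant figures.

0.38

Eᵢ/kT = 0.4373, 0.8746, 2.041.
Z = Σ gᵢe^(−Eᵢ/kT) = 1·e^(−0.4373) + 1·e^(−0.8746) + 5·e^(−2.041) = 0.6458 + 0.4170 + 0.6495 = 1.712.
P₂ = g₂ e^(−E₂/kT) / Z = 0.6495/1.712 = 0.38.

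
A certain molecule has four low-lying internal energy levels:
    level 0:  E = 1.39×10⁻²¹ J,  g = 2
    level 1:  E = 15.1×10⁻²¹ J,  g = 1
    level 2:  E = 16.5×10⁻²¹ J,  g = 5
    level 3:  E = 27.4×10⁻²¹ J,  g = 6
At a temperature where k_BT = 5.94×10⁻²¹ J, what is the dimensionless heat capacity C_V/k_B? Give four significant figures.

1.390

Eᵢ/kT = 0.234007, 2.54209, 2.77778, 4.61279.
Z = Σ gᵢe^(−Eᵢ/kT) = 2·e^(−0.234007) + 1·e^(−2.54209) + 5·e^(−2.77778) + 6·e^(−4.61279) = 1.58271 + 0.0787017 + 0.310882 + 0.0595445 = 2.03184.
⟨E⟩ = 4.99519, ⟨E²⟩ = 73.9940.
C_V/k_B = (⟨E²⟩ − ⟨E⟩²)/(kT)² = (73.9940 − 24.9519)/35.2836 = 1.390.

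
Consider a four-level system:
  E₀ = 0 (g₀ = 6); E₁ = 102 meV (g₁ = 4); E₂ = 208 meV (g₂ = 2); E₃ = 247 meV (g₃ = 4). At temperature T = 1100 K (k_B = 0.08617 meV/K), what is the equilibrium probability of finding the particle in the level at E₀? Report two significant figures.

k_BT = 0.08617 × 1100 K = 94.79 meV.
Eᵢ/kT = 0, 1.076, 2.194, 2.606.
Z = Σ gᵢe^(−Eᵢ/kT) = 6·e^(−0) + 4·e^(−1.076) + 2·e^(−2.194) + 4·e^(−2.606) = 6.000 + 1.364 + 0.2229 + 0.2953 = 7.882.
P₀ = g₀ e^(−E₀/kT) / Z = 6.000/7.882 = 0.76.

0.76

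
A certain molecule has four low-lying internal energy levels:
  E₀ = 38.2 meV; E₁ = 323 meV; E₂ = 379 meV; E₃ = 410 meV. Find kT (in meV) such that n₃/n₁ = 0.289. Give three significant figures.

70.1 meV

n₃/n₁ = exp[−(E₃−E₁)/kT] = 0.289.
⇒ (E₃−E₁)/kT = ln(1/0.289) = ln(3.4602) = 1.2413.
kT = 87 meV / 1.2413 = 70.1 meV.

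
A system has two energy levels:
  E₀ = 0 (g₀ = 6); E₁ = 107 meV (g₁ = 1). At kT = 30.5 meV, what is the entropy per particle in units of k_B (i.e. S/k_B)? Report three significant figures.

1.81

Eᵢ/kT = 0, 3.5082.
Z = Σ gᵢe^(−Eᵢ/kT) = 6·e^(−0) + 1·e^(−3.5082) = 6.0000 + 0.029951 = 6.0300.
⟨E⟩ = Σ EᵢPᵢ = 0.53147 meV.
S/k_B = ln Z + ⟨E⟩/kT = ln(6.0300) + 0.53147/30.5 = 1.7967 + 0.017425 = 1.81.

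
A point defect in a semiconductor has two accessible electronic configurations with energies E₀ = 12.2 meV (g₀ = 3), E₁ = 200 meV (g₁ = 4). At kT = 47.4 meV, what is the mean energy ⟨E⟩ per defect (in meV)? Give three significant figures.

Eᵢ/kT = 0.25738, 4.2194.
Z = Σ gᵢe^(−Eᵢ/kT) = 3·e^(−0.25738) + 4·e^(−4.2194) = 2.3192 + 0.058830 = 2.3780.
⟨E⟩ = Σ Eᵢ gᵢe^(−Eᵢ/kT) / Z = (12.2·2.3192 + 200·0.058830) / 2.3780 = 16.8 meV.

16.8 meV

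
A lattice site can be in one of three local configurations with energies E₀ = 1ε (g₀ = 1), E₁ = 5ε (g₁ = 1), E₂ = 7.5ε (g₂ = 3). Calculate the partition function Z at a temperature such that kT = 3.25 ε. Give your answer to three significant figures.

Eᵢ/kT = 0.30769, 1.5385, 2.3077.
Z = Σ gᵢe^(−Eᵢ/kT) = 1·e^(−0.30769) + 1·e^(−1.5385) + 3·e^(−2.3077) = 0.73514 + 0.21470 + 0.29847 = 1.2483.

Z = 1.25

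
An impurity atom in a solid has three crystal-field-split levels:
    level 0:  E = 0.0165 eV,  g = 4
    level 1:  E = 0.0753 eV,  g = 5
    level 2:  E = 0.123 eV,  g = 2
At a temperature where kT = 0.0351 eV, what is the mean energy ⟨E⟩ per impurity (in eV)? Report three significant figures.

0.0295 eV

Eᵢ/kT = 0.47009, 2.1453, 3.5043.
Z = Σ gᵢe^(−Eᵢ/kT) = 4·e^(−0.47009) + 5·e^(−2.1453) + 2·e^(−3.5043) = 2.4998 + 0.58516 + 0.060136 = 3.1451.
⟨E⟩ = Σ Eᵢ gᵢe^(−Eᵢ/kT) / Z = (0.0165·2.4998 + 0.0753·0.58516 + 0.123·0.060136) / 3.1451 = 0.0295 eV.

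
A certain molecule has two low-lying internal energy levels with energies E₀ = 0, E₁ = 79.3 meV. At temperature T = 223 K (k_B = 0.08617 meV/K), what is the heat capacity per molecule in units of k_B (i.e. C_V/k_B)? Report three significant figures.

k_BT = 0.08617 × 223 K = 19.216 meV.
Eᵢ/kT = 0, 4.1268.
Z = Σ e^(−Eᵢ/kT) = e^(−0) + e^(−4.1268) = 1.0000 + 0.016134 = 1.0161.
⟨E⟩ = 1.2592 meV, ⟨E²⟩ = 99.851 meV².
C_V/k_B = (⟨E²⟩ − ⟨E⟩²)/(kT)² = (99.851 − 1.5856)/369.25 = 0.266.

0.266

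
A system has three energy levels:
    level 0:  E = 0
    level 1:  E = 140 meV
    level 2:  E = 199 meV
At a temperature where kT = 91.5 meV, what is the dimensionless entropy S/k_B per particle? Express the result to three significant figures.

Eᵢ/kT = 0, 1.5301, 2.1749.
Z = Σ e^(−Eᵢ/kT) = e^(−0) + e^(−1.5301) + e^(−2.1749) = 1.0000 + 0.21651 + 0.11362 = 1.3301.
⟨E⟩ = Σ EᵢPᵢ = 39.788 meV.
S/k_B = ln Z + ⟨E⟩/kT = ln(1.3301) + 39.788/91.5 = 0.28525 + 0.43484 = 0.720.

0.720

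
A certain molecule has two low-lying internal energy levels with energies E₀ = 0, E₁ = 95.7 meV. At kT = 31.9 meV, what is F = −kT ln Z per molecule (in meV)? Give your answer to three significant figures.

-1.55 meV

Eᵢ/kT = 0, 3.0000.
Z = Σ e^(−Eᵢ/kT) = e^(−0) + e^(−3.0000) = 1.0000 + 0.049787 = 1.0498.
F = −kT ln Z = −31.9 × ln(1.0498) = −31.9 × 0.048600 = -1.55 meV.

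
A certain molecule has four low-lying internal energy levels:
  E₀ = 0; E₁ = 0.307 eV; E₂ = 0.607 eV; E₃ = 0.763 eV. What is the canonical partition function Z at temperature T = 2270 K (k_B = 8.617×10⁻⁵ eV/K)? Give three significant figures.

Z = 1.27

k_BT = 8.617×10⁻⁵ × 2270 K = 0.19561 eV.
Eᵢ/kT = 0, 1.5694, 3.1031, 3.9006.
Z = Σ e^(−Eᵢ/kT) = e^(−0) + e^(−1.5694) + e^(−3.1031) + e^(−3.9006) = 1.0000 + 0.20817 + 0.044910 + 0.020230 = 1.2733.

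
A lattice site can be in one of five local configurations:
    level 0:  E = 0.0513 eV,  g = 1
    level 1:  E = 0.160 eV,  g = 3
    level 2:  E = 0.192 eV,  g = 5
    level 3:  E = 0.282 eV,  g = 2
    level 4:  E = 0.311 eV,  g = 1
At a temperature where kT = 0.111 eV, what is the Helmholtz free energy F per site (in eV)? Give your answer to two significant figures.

-0.099 eV

Eᵢ/kT = 0.4622, 1.441, 1.730, 2.541, 2.802.
Z = Σ gᵢe^(−Eᵢ/kT) = 1·e^(−0.4622) + 3·e^(−1.441) + 5·e^(−1.730) + 2·e^(−2.541) + 1·e^(−2.802) = 0.6299 + 0.7101 + 0.8864 + 0.1576 + 0.06069 = 2.445.
F = −kT ln Z = −0.111 × ln(2.445) = −0.111 × 0.8940 = -0.099 eV.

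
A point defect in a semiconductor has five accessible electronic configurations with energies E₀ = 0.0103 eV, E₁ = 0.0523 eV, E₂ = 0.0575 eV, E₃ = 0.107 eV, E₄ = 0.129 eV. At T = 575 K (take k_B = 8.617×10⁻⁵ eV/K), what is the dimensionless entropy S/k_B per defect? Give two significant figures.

1.3

k_BT = 8.617×10⁻⁵ × 575 K = 0.04955 eV.
Eᵢ/kT = 0.2079, 1.055, 1.160, 2.159, 2.603.
Z = Σ e^(−Eᵢ/kT) = e^(−0.2079) + e^(−1.055) + e^(−1.160) + e^(−2.159) + e^(−2.603) = 0.8123 + 0.3482 + 0.3135 + 0.1154 + 0.07405 = 1.663.
⟨E⟩ = Σ EᵢPᵢ = 0.03999 eV.
S/k_B = ln Z + ⟨E⟩/kT = ln(1.663) + 0.03999/0.04955 = 0.5086 + 0.8071 = 1.3.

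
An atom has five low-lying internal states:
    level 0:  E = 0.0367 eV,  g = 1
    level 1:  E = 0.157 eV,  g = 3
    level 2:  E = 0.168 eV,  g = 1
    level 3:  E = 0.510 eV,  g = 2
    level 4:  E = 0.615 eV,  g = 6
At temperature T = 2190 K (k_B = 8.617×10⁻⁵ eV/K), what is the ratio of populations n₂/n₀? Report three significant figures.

k_BT = 8.617×10⁻⁵ × 2190 K = 0.18871 eV.
n₂/n₀ = (g₂/g₀) exp[−(E₂−E₀)/kT] = (1/1) × exp(−(0.1313 eV)/(0.18871 eV)) = (1/1) × exp(-0.69578) = 0.499.

0.499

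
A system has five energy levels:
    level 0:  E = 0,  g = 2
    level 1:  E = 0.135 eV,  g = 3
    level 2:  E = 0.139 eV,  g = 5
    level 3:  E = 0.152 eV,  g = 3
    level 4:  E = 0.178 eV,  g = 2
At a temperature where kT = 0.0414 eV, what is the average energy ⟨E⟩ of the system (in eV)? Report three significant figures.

0.0235 eV

Eᵢ/kT = 0, 3.2609, 3.3575, 3.6715, 4.2995.
Z = Σ gᵢe^(−Eᵢ/kT) = 2·e^(−0) + 3·e^(−3.2609) + 5·e^(−3.3575) + 3·e^(−3.6715) + 2·e^(−4.2995) = 2.0000 + 0.11506 + 0.17411 + 0.076315 + 0.027151 = 2.3926.
⟨E⟩ = Σ Eᵢ gᵢe^(−Eᵢ/kT) / Z = (0·2.0000 + 0.135·0.11506 + 0.139·0.17411 + 0.152·0.076315 + 0.178·0.027151) / 2.3926 = 0.0235 eV.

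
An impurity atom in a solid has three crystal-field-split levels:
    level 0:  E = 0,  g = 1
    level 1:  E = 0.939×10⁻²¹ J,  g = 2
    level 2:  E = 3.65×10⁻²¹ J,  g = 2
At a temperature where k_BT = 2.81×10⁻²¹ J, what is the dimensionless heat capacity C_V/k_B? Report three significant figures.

Eᵢ/kT = 0, 0.33416, 1.2989.
Z = Σ gᵢe^(−Eᵢ/kT) = 1·e^(−0) + 2·e^(−0.33416) + 2·e^(−1.2989) = 1.0000 + 1.4319 + 0.54566 = 2.9776.
⟨E⟩ = 1.1204, ⟨E²⟩ = 2.8654.
C_V/k_B = (⟨E²⟩ − ⟨E⟩²)/(kT)² = (2.8654 − 1.2553)/7.8961 = 0.204.

0.204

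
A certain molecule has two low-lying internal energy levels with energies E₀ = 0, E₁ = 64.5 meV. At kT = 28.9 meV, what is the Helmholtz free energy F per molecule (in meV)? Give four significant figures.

Eᵢ/kT = 0, 2.23183.
Z = Σ e^(−Eᵢ/kT) = e^(−0) + e^(−2.23183) = 1.00000 + 0.107332 = 1.10733.
F = −kT ln Z = −28.9 × ln(1.10733) = −28.9 × 0.101952 = -2.946 meV.

-2.946 meV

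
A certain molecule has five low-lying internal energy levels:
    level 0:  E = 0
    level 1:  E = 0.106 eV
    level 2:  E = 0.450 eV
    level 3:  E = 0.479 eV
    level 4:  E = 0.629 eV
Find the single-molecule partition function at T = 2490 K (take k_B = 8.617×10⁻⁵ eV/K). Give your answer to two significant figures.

Z = 1.9

k_BT = 8.617×10⁻⁵ × 2490 K = 0.2146 eV.
Eᵢ/kT = 0, 0.4939, 2.097, 2.232, 2.931.
Z = Σ e^(−Eᵢ/kT) = e^(−0) + e^(−0.4939) + e^(−2.097) + e^(−2.232) + e^(−2.931) = 1.000 + 0.6102 + 0.1228 + 0.1073 + 0.05334 = 1.894.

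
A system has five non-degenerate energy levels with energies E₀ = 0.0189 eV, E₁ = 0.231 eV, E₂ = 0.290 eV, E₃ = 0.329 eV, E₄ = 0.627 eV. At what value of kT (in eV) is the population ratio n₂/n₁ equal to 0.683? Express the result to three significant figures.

0.155 eV

n₂/n₁ = exp[−(E₂−E₁)/kT] = 0.683.
⇒ (E₂−E₁)/kT = ln(1/0.683) = ln(1.4641) = 0.38124.
kT = 0.059 eV / 0.38124 = 0.155 eV.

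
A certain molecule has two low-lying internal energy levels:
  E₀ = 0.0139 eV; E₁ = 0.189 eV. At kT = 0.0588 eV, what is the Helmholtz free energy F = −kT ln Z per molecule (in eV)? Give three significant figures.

Eᵢ/kT = 0.23639, 3.2143.
Z = Σ e^(−Eᵢ/kT) = e^(−0.23639) + e^(−3.2143) = 0.78947 + 0.040183 = 0.82965.
F = −kT ln Z = −0.0588 × ln(0.82965) = −0.0588 × -0.18675 = 0.0110 eV.

0.0110 eV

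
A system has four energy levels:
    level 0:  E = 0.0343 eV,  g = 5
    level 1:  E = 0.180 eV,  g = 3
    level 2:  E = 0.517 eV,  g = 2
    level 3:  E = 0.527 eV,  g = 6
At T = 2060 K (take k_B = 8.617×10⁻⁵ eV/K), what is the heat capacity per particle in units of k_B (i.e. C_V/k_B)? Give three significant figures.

0.563

k_BT = 8.617×10⁻⁵ × 2060 K = 0.17751 eV.
Eᵢ/kT = 0.19323, 1.0140, 2.9125, 2.9688.
Z = Σ gᵢe^(−Eᵢ/kT) = 5·e^(−0.19323) + 3·e^(−1.0140) + 2·e^(−2.9125) + 6·e^(−2.9688) = 4.1215 + 1.0883 + 0.10868 + 0.30819 = 5.6267.
⟨E⟩ = 0.098791 eV, ⟨E²⟩ = 0.027503 eV².
C_V/k_B = (⟨E²⟩ − ⟨E⟩²)/(kT)² = (0.027503 − 0.0097597)/0.031510 = 0.563.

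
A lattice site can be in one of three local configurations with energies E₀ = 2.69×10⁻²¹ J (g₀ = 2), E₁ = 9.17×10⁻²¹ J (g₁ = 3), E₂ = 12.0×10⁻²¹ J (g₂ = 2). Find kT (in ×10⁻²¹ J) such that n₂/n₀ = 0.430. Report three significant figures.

n₂/n₀ = (g₂/g₀) exp[−(E₂−E₀)/kT] = 0.430.
⇒ (E₂−E₀)/kT = ln((2/2)/0.430) = ln(2.3256) = 0.84398.
kT = 9.31 ×10⁻²¹ J / 0.84398 = 11.0 ×10⁻²¹ J.

11.0 ×10⁻²¹ J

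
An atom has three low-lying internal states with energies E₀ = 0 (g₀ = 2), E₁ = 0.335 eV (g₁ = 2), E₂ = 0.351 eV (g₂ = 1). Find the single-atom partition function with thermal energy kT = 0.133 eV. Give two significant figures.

Z = 2.2

Eᵢ/kT = 0, 2.519, 2.639.
Z = Σ gᵢe^(−Eᵢ/kT) = 2·e^(−0) + 2·e^(−2.519) + 1·e^(−2.639) = 2.000 + 0.1611 + 0.07143 = 2.233.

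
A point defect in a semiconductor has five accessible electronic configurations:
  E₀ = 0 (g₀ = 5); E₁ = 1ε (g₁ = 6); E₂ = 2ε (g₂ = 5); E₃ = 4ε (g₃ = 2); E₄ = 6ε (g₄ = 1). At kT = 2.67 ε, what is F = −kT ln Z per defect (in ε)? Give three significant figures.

-6.64 ε

Eᵢ/kT = 0, 0.37453, 0.74906, 1.4981, 2.2472.
Z = Σ gᵢe^(−Eᵢ/kT) = 5·e^(−0) + 6·e^(−0.37453) + 5·e^(−0.74906) + 2·e^(−1.4981) + 1·e^(−2.2472) = 5.0000 + 4.1257 + 2.3641 + 0.44711 + 0.10569 = 12.043.
F = −kT ln Z = −2.67 × ln(12.043) = −2.67 × 2.4885 = -6.64 ε.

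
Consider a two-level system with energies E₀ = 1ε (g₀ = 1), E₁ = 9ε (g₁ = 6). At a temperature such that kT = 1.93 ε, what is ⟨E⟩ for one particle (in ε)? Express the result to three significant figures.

1.69 ε

Eᵢ/kT = 0.51813, 4.6632.
Z = Σ gᵢe^(−Eᵢ/kT) = 1·e^(−0.51813) + 6·e^(−4.6632) = 0.59563 + 0.056617 = 0.65225.
⟨E⟩ = Σ Eᵢ gᵢe^(−Eᵢ/kT) / Z = (1·0.59563 + 9·0.056617) / 0.65225 = 1.69 ε.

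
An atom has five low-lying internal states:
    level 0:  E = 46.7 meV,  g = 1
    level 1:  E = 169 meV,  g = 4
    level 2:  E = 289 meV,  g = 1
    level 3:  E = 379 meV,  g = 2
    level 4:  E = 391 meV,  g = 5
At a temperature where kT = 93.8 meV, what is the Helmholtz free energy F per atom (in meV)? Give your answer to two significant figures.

Eᵢ/kT = 0.4979, 1.802, 3.081, 4.041, 4.168.
Z = Σ gᵢe^(−Eᵢ/kT) = 1·e^(−0.4979) + 4·e^(−1.802) + 1·e^(−3.081) + 2·e^(−4.041) + 5·e^(−4.168) = 0.6078 + 0.6599 + 0.04591 + 0.03516 + 0.07742 = 1.426.
F = −kT ln Z = −93.8 × ln(1.426) = −93.8 × 0.3549 = -33 meV.

-33 meV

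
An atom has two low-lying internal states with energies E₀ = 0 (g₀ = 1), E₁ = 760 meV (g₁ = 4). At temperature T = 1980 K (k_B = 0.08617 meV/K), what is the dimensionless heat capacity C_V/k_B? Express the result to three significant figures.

k_BT = 0.08617 × 1980 K = 170.62 meV.
Eᵢ/kT = 0, 4.4543.
Z = Σ gᵢe^(−Eᵢ/kT) = 1·e^(−0) + 4·e^(−4.4543) = 1.0000 + 0.046514 = 1.0465.
⟨E⟩ = 33.780 meV, ⟨E²⟩ = 25673 meV².
C_V/k_B = (⟨E²⟩ − ⟨E⟩²)/(kT)² = (25673 − 1141.1)/29111 = 0.843.

0.843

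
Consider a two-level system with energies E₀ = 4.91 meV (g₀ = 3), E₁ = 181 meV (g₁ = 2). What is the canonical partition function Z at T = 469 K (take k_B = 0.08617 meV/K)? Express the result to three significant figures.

k_BT = 0.08617 × 469 K = 40.414 meV.
Eᵢ/kT = 0.12149, 4.4786.
Z = Σ gᵢe^(−Eᵢ/kT) = 3·e^(−0.12149) + 2·e^(−4.4786) = 2.6568 + 0.022699 = 2.6795.

Z = 2.68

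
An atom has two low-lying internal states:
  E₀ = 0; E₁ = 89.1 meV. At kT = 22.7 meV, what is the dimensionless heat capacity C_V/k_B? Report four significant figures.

0.2925

Eᵢ/kT = 0, 3.92511.
Z = Σ e^(−Eᵢ/kT) = e^(−0) + e^(−3.92511) = 1.00000 + 0.0197400 = 1.01974.
⟨E⟩ = 1.72479 meV, ⟨E²⟩ = 153.678 meV².
C_V/k_B = (⟨E²⟩ − ⟨E⟩²)/(kT)² = (153.678 − 2.97490)/515.290 = 0.2925.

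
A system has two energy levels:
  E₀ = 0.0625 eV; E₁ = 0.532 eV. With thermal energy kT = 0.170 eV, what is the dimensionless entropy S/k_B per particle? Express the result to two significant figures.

Eᵢ/kT = 0.3676, 3.129.
Z = Σ e^(−Eᵢ/kT) = e^(−0.3676) + e^(−3.129) = 0.6924 + 0.04376 = 0.7362.
⟨E⟩ = Σ EᵢPᵢ = 0.09040 eV.
S/k_B = ln Z + ⟨E⟩/kT = ln(0.7362) + 0.09040/0.170 = -0.3063 + 0.5318 = 0.23.

0.23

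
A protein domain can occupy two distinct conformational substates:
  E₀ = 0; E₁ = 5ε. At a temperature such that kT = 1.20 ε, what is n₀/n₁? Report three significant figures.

n₀/n₁ = exp[−(E₀−E₁)/kT] = exp(−(-5ε)/(1.20ε)) = exp(4.1667) = 64.5.

64.5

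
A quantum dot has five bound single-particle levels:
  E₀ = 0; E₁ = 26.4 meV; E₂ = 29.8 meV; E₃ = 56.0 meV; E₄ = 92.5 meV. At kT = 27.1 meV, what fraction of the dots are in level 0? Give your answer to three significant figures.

Eᵢ/kT = 0, 0.97417, 1.0996, 2.0664, 3.4133.
Z = Σ e^(−Eᵢ/kT) = e^(−0) + e^(−0.97417) + e^(−1.0996) + e^(−2.0664) + e^(−3.4133) = 1.0000 + 0.37751 + 0.33300 + 0.12664 + 0.032932 = 1.8701.
P₀ = e^(−E₀/kT) / Z = 1.0000/1.8701 = 0.535.

0.535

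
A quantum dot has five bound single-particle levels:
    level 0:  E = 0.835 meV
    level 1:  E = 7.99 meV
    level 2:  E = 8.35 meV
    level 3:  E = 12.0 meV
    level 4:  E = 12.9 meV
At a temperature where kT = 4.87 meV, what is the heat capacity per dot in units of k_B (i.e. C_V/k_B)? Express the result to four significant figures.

0.7974

Eᵢ/kT = 0.171458, 1.64066, 1.71458, 2.46407, 2.64887.
Z = Σ e^(−Eᵢ/kT) = e^(−0.171458) + e^(−1.64066) + e^(−1.71458) + e^(−2.46407) + e^(−2.64887) = 0.842436 + 0.193852 + 0.180039 + 0.0850879 + 0.0707311 = 1.37215.
⟨E⟩ = 4.14614 meV, ⟨E²⟩ = 36.1030 meV².
C_V/k_B = (⟨E²⟩ − ⟨E⟩²)/(kT)² = (36.1030 − 17.1905)/23.7169 = 0.7974.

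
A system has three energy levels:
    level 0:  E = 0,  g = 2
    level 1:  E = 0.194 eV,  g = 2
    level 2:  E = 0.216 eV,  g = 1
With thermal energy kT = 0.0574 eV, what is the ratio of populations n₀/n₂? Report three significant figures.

86.2

n₀/n₂ = (g₀/g₂) exp[−(E₀−E₂)/kT] = (2/1) × exp(−(-0.216 eV)/(0.0574 eV)) = (2/1) × exp(3.7631) = 86.2.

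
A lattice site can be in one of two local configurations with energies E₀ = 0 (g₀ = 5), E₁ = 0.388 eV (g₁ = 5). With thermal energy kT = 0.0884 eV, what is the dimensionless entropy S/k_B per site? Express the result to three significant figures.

1.68

Eᵢ/kT = 0, 4.3891.
Z = Σ gᵢe^(−Eᵢ/kT) = 5·e^(−0) + 5·e^(−4.3891) = 5.0000 + 0.062059 = 5.0621.
⟨E⟩ = Σ EᵢPᵢ = 0.0047567 eV.
S/k_B = ln Z + ⟨E⟩/kT = ln(5.0621) + 0.0047567/0.0884 = 1.6218 + 0.053809 = 1.68.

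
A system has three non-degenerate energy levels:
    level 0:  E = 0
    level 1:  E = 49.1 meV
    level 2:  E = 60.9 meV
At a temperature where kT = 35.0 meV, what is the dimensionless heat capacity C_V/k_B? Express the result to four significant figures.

Eᵢ/kT = 0, 1.40286, 1.74000.
Z = Σ e^(−Eᵢ/kT) = e^(−0) + e^(−1.40286) + e^(−1.74000) = 1.00000 + 0.245893 + 0.175520 = 1.42141.
⟨E⟩ = 16.0140 meV, ⟨E²⟩ = 875.027 meV².
C_V/k_B = (⟨E²⟩ − ⟨E⟩²)/(kT)² = (875.027 − 256.448)/1225.00 = 0.5050.

0.5050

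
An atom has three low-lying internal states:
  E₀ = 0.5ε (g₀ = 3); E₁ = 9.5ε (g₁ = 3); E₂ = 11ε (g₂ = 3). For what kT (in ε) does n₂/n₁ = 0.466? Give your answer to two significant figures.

2.0 ε

n₂/n₁ = (g₂/g₁) exp[−(E₂−E₁)/kT] = 0.466.
⇒ (E₂−E₁)/kT = ln((3/3)/0.466) = ln(2.146) = 0.7636.
kT = 1.5ε / 0.7636 = 2.0 ε.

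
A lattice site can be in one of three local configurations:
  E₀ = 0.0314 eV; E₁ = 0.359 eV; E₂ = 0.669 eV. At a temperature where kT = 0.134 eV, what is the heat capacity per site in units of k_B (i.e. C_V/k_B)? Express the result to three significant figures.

0.597

Eᵢ/kT = 0.23433, 2.6791, 4.9925.
Z = Σ e^(−Eᵢ/kT) = e^(−0.23433) + e^(−2.6791) + e^(−4.9925) = 0.79110 + 0.068625 + 0.0067887 = 0.86651.
⟨E⟩ = 0.062340 eV, ⟨E²⟩ = 0.014614 eV².
C_V/k_B = (⟨E²⟩ − ⟨E⟩²)/(kT)² = (0.014614 − 0.0038863)/0.017956 = 0.597.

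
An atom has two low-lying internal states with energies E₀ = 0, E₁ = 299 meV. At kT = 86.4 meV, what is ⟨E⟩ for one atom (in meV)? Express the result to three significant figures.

9.11 meV

Eᵢ/kT = 0, 3.4606.
Z = Σ e^(−Eᵢ/kT) = e^(−0) + e^(−3.4606) = 1.0000 + 0.031411 = 1.0314.
⟨E⟩ = Σ Eᵢ e^(−Eᵢ/kT) / Z = (0·1.0000 + 299·0.031411) / 1.0314 = 9.11 meV.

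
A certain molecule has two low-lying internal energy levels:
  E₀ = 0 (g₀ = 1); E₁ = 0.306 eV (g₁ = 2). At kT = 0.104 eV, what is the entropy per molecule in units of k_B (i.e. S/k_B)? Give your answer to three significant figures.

Eᵢ/kT = 0, 2.9423.
Z = Σ gᵢe^(−Eᵢ/kT) = 1·e^(−0) + 2·e^(−2.9423) = 1.0000 + 0.10549 = 1.1055.
⟨E⟩ = Σ EᵢPᵢ = 0.029199 eV.
S/k_B = ln Z + ⟨E⟩/kT = ln(1.1055) + 0.029199/0.104 = 0.10030 + 0.28076 = 0.381.

0.381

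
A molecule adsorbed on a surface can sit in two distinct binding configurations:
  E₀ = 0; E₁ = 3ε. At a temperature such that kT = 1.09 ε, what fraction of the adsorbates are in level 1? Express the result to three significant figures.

0.0600

Eᵢ/kT = 0, 2.7523.
Z = Σ e^(−Eᵢ/kT) = e^(−0) + e^(−2.7523) = 1.0000 + 0.063781 = 1.0638.
P₁ = e^(−E₁/kT) / Z = 0.063781/1.0638 = 0.0600.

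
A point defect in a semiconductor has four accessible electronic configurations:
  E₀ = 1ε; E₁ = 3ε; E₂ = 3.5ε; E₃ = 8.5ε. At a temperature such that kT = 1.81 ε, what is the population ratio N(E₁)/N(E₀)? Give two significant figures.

0.33

n₁/n₀ = exp[−(E₁−E₀)/kT] = exp(−(2ε)/(1.81ε)) = exp(-1.105) = 0.33.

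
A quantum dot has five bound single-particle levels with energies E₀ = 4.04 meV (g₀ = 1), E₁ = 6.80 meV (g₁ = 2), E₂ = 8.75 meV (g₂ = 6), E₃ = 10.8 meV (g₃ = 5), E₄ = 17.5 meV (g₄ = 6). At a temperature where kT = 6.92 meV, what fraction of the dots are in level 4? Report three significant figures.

Eᵢ/kT = 0.58382, 0.98266, 1.2645, 1.5607, 2.5289.
Z = Σ gᵢe^(−Eᵢ/kT) = 1·e^(−0.58382) + 2·e^(−0.98266) + 6·e^(−1.2645) + 5·e^(−1.5607) + 6·e^(−2.5289) = 0.55776 + 0.74863 + 1.6943 + 1.0499 + 0.47848 = 4.5291.
P₄ = g₄ e^(−E₄/kT) / Z = 0.47848/4.5291 = 0.106.

0.106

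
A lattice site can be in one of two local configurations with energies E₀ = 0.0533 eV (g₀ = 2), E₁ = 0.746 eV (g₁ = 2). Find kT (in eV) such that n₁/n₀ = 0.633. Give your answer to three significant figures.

n₁/n₀ = (g₁/g₀) exp[−(E₁−E₀)/kT] = 0.633.
⇒ (E₁−E₀)/kT = ln((2/2)/0.633) = ln(1.5798) = 0.45730.
kT = 0.6927 eV / 0.45730 = 1.51 eV.

1.51 eV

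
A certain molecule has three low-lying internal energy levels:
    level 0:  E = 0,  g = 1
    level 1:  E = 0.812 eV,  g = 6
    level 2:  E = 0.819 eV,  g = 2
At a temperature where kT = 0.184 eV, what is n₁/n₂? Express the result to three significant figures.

3.12

n₁/n₂ = (g₁/g₂) exp[−(E₁−E₂)/kT] = (6/2) × exp(−(-0.007 eV)/(0.184 eV)) = (6/2) × exp(0.038043) = 3.12.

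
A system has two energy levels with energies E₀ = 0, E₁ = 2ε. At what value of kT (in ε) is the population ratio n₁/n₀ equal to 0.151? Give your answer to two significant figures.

1.1 ε

n₁/n₀ = exp[−(E₁−E₀)/kT] = 0.151.
⇒ (E₁−E₀)/kT = ln(1/0.151) = ln(6.623) = 1.891.
kT = 2ε / 1.891 = 1.1 ε.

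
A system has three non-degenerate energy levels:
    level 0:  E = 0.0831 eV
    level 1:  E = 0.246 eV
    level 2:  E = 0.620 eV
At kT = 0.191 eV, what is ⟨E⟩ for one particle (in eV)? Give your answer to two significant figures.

0.15 eV

Eᵢ/kT = 0.4351, 1.288, 3.246.
Z = Σ e^(−Eᵢ/kT) = e^(−0.4351) + e^(−1.288) + e^(−3.246) = 0.6472 + 0.2758 + 0.03893 = 0.9619.
⟨E⟩ = Σ Eᵢ e^(−Eᵢ/kT) / Z = (0.0831·0.6472 + 0.246·0.2758 + 0.620·0.03893) / 0.9619 = 0.15 eV.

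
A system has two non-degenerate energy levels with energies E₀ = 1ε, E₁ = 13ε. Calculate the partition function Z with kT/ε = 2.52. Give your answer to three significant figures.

Eᵢ/kT = 0.39683, 5.1587.
Z = Σ e^(−Eᵢ/kT) = e^(−0.39683) + e^(−5.1587) = 0.67245 + 0.0057492 = 0.67820.

Z = 0.678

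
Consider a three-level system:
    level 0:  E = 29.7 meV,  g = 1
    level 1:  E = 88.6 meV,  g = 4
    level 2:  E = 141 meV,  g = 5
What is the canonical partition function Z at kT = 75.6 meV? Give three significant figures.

Eᵢ/kT = 0.39286, 1.1720, 1.8651.
Z = Σ gᵢe^(−Eᵢ/kT) = 1·e^(−0.39286) + 4·e^(−1.1720) + 5·e^(−1.8651) = 0.67512 + 1.2390 + 0.77440 = 2.6885.

Z = 2.69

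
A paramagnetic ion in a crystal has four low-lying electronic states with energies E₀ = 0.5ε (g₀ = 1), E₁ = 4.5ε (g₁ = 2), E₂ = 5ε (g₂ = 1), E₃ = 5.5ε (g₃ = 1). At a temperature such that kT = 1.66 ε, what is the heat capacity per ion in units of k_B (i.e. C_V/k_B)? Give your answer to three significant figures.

1.18

Eᵢ/kT = 0.30120, 2.7108, 3.0120, 3.3133.
Z = Σ gᵢe^(−Eᵢ/kT) = 1·e^(−0.30120) + 2·e^(−2.7108) + 1·e^(−3.0120) + 1·e^(−3.3133) = 0.73993 + 0.13297 + 0.049193 + 0.036396 = 0.95849.
⟨E⟩ = 1.4757 ε, ⟨E²⟩ = 5.4340 ε².
C_V/k_B = (⟨E²⟩ − ⟨E⟩²)/(kT)² = (5.4340 − 2.1777)/2.7556 = 1.18.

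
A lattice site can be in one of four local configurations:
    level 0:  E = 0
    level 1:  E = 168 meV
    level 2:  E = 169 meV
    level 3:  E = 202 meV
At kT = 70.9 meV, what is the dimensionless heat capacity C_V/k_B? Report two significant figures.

Eᵢ/kT = 0, 2.370, 2.384, 2.849.
Z = Σ e^(−Eᵢ/kT) = e^(−0) + e^(−2.370) + e^(−2.384) + e^(−2.849) = 1.000 + 0.09348 + 0.09218 + 0.05790 = 1.244.
⟨E⟩ = 34.55 meV, ⟨E²⟩ = 6136 meV².
C_V/k_B = (⟨E²⟩ − ⟨E⟩²)/(kT)² = (6136 − 1194)/5027 = 0.98.

0.98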